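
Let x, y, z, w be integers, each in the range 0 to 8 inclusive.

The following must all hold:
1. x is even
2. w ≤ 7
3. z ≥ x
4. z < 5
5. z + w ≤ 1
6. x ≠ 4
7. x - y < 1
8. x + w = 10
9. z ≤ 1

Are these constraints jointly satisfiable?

Unsatisfiable

From constraints 3 and 9: x ≤ z ≤ 1. From constraint 2: w ≤ 7. Hence x + w ≤ 8. But constraint 8 requires x + w = 10, and 10 > 8. Contradiction.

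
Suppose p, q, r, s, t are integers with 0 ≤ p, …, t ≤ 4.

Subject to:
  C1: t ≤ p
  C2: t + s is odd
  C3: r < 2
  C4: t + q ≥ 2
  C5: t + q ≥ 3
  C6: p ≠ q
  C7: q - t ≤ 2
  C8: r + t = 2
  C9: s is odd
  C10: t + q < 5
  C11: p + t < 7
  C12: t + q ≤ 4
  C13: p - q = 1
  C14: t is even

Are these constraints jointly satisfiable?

Try p = 3, q = 2, r = 0, s = 1, t = 2.
Check constraint 4: t + q = 4; constraint 5: t + q = 4. The remaining constraints are straightforward to verify.

Satisfiable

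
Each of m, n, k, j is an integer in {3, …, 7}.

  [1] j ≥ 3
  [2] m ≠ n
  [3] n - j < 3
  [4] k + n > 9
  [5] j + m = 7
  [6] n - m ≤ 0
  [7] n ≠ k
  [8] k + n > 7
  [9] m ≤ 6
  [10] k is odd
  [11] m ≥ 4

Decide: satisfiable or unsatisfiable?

Satisfiable

One satisfying assignment is m = 4, n = 3, k = 7, j = 3.
For the less obvious constraints — constraint 3: n - j = 0; constraint 4: k + n = 10; constraint 5: j + m = 7 — and the others hold by inspection.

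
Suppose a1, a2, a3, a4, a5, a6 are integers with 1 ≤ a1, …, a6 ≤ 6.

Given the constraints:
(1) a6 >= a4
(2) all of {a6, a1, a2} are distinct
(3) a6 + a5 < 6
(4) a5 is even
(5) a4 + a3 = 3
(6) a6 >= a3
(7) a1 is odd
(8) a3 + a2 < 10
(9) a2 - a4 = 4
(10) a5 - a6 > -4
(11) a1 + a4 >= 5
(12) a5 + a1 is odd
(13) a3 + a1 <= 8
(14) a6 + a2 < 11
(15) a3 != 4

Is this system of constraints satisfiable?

Setting (a1, a2, a3, a4, a5, a6) = (5, 6, 1, 2, 2, 3) satisfies everything: constraint 3: a6 + a5 = 5; constraint 5: a4 + a3 = 3; constraint 8: a3 + a2 = 7, and the others follow.

Satisfiable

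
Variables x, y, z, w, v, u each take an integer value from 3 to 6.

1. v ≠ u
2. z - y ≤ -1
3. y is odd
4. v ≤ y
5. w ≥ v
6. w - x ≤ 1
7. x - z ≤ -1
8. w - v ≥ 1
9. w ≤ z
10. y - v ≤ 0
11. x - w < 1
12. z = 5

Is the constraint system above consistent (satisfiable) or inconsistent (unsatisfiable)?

Unsatisfiable

Constraints 2, 6, 7, 8, and 10 give z − x ≥ 1, x − w ≥ -1, w − v ≥ 1, v − y ≥ 0, y − z ≥ 1.
Adding all 5 inequalities: the left sides telescope to 0, and the right sides sum to 1 + (-1) + 1 + 0 + 1 = 2. So 0 ≥ 2, which is false.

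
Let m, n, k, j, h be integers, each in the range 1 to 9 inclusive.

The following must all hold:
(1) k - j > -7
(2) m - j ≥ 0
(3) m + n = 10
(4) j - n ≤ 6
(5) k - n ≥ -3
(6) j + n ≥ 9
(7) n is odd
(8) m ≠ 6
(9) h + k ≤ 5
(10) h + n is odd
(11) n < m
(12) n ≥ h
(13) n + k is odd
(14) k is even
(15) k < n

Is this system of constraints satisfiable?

Satisfiable

The assignment m = 7, n = 3, k = 2, j = 7, h = 2 works:
  constraint 1 holds since k - j = -5.
  constraint 2 holds since m - j = 0.
The rest check out directly.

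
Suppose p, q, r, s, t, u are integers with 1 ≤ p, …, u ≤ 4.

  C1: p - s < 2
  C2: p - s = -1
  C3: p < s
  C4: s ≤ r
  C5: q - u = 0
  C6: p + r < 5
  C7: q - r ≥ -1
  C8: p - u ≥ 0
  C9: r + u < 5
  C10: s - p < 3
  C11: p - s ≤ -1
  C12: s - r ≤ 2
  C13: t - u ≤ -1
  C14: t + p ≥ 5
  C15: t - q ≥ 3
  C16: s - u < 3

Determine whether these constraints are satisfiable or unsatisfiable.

Constraints 7, 8, 11, 12, 13, and 15 give q − r ≥ -1, r − s ≥ -2, s − p ≥ 1, p − u ≥ 0, u − t ≥ 1, t − q ≥ 3.
Adding all 6 inequalities: the left sides telescope to 0, and the right sides sum to (-1) + (-2) + 1 + 0 + 1 + 3 = 2. So 0 ≥ 2, which is false.

Unsatisfiable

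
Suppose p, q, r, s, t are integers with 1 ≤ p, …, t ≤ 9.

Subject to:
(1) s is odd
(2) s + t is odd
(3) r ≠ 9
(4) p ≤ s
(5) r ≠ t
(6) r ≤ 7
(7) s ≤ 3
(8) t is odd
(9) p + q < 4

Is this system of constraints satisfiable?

Unsatisfiable

Constraint 1 makes s odd and constraint 8 makes t odd, so s + t must be even. Constraint 2 says s + t is odd — contradiction.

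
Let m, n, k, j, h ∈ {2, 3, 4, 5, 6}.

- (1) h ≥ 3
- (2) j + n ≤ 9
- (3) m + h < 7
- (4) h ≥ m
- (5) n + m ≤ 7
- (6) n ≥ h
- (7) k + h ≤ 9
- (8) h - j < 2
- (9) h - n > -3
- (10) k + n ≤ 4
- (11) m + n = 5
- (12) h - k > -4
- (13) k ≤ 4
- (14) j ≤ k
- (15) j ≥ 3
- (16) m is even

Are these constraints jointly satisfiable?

Unsatisfiable

From constraints 14 and 15: k ≥ j ≥ 3. From constraints 1 and 6: n ≥ h ≥ 3. Hence k + n ≥ 6. But constraint 10 requires k + n ≤ 4, and 4 < 6. Contradiction.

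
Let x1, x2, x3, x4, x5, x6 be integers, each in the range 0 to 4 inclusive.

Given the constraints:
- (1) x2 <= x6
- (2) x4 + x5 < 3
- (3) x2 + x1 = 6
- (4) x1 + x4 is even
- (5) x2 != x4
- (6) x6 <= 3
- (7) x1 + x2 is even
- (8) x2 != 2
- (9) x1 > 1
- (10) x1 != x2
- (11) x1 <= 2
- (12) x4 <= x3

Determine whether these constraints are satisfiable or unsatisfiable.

From constraints 1 and 6: x2 ≤ x6 ≤ 3. From constraint 11: x1 ≤ 2. Hence x2 + x1 ≤ 5. But constraint 3 requires x2 + x1 = 6, and 6 > 5. Contradiction.

Unsatisfiable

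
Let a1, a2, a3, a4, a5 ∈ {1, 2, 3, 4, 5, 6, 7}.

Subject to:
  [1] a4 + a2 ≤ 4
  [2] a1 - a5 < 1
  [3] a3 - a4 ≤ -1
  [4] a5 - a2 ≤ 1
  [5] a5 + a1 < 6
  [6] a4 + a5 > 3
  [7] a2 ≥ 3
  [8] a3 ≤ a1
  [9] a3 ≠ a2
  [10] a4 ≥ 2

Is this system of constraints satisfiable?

From constraint 10: a4 ≥ 2. From constraint 7: a2 ≥ 3. Hence a4 + a2 ≥ 5. But constraint 1 requires a4 + a2 ≤ 4, and 4 < 5. Contradiction.

Unsatisfiable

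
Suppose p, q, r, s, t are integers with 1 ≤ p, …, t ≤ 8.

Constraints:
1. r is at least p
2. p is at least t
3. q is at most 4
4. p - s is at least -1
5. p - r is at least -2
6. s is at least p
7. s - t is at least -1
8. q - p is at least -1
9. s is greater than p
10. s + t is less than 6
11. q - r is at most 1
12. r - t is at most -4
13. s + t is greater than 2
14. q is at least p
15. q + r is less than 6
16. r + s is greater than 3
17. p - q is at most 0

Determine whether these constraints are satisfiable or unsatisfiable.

Unsatisfiable

Constraints 4, 7, 11, 12, and 17 give s − t ≥ -1, t − r ≥ 4, r − q ≥ -1, q − p ≥ 0, p − s ≥ -1.
Adding all 5 inequalities: the left sides telescope to 0, and the right sides sum to (-1) + 4 + (-1) + 0 + (-1) = 1. So 0 ≥ 1, which is false.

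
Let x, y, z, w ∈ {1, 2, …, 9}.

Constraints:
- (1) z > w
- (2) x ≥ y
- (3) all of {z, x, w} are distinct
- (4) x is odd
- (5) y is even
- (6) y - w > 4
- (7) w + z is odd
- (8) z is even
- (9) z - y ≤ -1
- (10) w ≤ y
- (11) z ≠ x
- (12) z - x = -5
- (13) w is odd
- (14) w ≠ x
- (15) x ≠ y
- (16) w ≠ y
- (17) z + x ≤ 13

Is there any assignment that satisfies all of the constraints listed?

Satisfiable

Setting (x, y, z, w) = (9, 8, 4, 3) satisfies everything: constraint 6: y - w = 5; constraint 9: z - y = -4; constraint 12: z - x = -5, and the others follow.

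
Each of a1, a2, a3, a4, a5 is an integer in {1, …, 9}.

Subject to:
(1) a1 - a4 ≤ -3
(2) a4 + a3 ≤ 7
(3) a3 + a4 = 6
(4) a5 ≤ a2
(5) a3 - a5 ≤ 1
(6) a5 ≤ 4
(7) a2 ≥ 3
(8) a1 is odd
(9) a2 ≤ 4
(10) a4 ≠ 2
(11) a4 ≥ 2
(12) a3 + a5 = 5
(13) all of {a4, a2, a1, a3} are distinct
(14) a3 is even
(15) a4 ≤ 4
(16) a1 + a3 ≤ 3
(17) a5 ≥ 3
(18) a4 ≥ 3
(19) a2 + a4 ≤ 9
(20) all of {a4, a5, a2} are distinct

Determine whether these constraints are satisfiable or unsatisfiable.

Constraints 6, 7, 9, 15, 17, and 18 confine each of a4, a5, a2 to the 2 values {3, 4}.
Constraint 20 requires all 3 of them to be distinct, but only 2 values are available — impossible by the pigeonhole principle.

Unsatisfiable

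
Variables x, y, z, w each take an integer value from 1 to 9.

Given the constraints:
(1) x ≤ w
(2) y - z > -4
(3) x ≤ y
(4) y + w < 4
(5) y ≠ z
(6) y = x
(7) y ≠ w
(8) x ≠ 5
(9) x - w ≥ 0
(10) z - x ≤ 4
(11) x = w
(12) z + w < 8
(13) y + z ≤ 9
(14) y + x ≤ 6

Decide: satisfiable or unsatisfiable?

Unsatisfiable

From constraints 6 and 11, y = x = w, so y = w. But constraint 7 says y ≠ w. Contradiction.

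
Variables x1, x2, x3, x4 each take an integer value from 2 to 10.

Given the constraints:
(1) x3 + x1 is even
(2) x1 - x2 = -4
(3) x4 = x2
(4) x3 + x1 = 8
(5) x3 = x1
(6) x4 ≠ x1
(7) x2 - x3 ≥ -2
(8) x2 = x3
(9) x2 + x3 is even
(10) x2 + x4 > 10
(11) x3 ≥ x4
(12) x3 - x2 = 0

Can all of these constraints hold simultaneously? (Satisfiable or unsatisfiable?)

Unsatisfiable

From constraints 3, 5, and 8, x4 = x2 = x3 = x1, so x4 = x1. But constraint 6 says x4 ≠ x1. Contradiction.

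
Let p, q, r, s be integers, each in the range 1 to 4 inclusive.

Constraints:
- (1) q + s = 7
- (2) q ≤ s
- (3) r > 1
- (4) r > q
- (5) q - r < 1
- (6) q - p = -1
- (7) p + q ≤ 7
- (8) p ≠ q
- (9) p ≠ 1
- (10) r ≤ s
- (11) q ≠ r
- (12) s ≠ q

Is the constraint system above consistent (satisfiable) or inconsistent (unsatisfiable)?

Satisfiable

The assignment p = 4, q = 3, r = 4, s = 4 works:
  constraint 1 holds since q + s = 7.
  constraint 5 holds since q - r = -1.
The rest check out directly.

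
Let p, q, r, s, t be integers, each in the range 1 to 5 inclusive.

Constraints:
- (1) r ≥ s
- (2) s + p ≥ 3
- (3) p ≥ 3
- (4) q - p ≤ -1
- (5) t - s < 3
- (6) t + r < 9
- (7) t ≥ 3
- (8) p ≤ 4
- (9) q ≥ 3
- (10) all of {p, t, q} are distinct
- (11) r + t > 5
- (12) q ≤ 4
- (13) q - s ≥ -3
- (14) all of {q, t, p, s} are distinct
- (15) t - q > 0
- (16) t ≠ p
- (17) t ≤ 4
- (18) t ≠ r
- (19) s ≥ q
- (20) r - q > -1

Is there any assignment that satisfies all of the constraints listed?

Unsatisfiable

Constraints 3, 7, 8, 9, 12, and 17 confine each of p, t, q to the 2 values {3, 4}.
Constraint 10 requires all 3 of them to be distinct, but only 2 values are available — impossible by the pigeonhole principle.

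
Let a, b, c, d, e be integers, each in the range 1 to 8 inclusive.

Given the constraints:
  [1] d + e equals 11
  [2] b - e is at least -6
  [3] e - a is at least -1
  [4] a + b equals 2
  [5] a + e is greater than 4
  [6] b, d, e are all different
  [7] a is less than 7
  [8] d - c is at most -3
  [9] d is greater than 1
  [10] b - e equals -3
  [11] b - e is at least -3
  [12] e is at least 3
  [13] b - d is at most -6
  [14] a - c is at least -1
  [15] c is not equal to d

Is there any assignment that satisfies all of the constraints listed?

Constraints 2, 3, 8, 13, and 14 give d − b ≥ 6, b − e ≥ -6, e − a ≥ -1, a − c ≥ -1, c − d ≥ 3.
Adding all 5 inequalities: the left sides telescope to 0, and the right sides sum to 6 + (-6) + (-1) + (-1) + 3 = 1. So 0 ≥ 1, which is false.

Unsatisfiable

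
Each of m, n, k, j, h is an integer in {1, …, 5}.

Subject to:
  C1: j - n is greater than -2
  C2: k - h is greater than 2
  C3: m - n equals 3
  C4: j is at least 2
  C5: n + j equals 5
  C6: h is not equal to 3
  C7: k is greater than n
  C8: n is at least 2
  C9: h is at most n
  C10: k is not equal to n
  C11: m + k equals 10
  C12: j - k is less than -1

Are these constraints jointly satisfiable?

Satisfiable

Take m = 5, n = 2, k = 5, j = 3, h = 1. Then constraint 1: j - n = 1; constraint 2: k - h = 4; constraint 3: m - n = 3, and every other listed constraint is also met.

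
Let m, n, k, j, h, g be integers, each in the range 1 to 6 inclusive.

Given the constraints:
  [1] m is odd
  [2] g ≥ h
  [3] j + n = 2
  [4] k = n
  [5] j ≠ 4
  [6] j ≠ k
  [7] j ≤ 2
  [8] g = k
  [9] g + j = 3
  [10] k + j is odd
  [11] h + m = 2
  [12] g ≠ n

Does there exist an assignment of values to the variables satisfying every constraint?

Unsatisfiable

From constraints 4 and 8, g = k = n, so g = n. But constraint 12 says g ≠ n. Contradiction.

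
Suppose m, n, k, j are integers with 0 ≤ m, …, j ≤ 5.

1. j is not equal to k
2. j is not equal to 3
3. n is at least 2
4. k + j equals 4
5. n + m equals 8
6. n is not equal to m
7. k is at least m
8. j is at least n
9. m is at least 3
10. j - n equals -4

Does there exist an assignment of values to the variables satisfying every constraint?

Unsatisfiable

From constraints 7 and 9: k ≥ m ≥ 3. From constraints 3 and 8: j ≥ n ≥ 2. Hence k + j ≥ 5. But constraint 4 requires k + j = 4, and 4 < 5. Contradiction.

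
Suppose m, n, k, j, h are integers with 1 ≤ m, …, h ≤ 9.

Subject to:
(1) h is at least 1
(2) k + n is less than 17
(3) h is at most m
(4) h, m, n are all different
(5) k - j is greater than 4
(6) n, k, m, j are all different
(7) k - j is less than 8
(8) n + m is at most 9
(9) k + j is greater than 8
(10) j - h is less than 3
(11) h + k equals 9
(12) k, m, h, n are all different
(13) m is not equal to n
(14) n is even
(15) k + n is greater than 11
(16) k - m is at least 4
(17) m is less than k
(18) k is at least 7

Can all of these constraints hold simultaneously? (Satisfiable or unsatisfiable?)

Satisfiable

Take m = 3, n = 6, k = 8, j = 1, h = 1. Then constraint 2: k + n = 14; constraint 5: k - j = 7; constraint 7: k - j = 7, and every other listed constraint is also met.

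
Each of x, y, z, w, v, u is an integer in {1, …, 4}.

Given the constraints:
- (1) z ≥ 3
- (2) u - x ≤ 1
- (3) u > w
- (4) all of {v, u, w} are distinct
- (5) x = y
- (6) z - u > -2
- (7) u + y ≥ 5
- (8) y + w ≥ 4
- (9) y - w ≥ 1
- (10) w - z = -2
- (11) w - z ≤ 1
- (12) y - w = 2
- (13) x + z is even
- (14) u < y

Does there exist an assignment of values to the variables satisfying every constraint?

The assignment x = 3, y = 3, z = 3, w = 1, v = 3, u = 2 works:
  constraint 2 holds since u - x = -1.
  constraint 6 holds since z - u = 1.
The rest check out directly.

Satisfiable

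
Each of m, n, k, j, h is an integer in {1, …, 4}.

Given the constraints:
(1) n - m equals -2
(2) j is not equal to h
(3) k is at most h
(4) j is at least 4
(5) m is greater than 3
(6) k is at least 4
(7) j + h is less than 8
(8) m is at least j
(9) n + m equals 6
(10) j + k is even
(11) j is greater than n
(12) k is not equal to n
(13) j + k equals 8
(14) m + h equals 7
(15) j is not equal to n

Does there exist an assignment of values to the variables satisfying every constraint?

Unsatisfiable

From constraints 4 and 8: m ≥ j ≥ 4. From constraints 3 and 6: h ≥ k ≥ 4. Hence m + h ≥ 8. But constraint 14 requires m + h = 7, and 7 < 8. Contradiction.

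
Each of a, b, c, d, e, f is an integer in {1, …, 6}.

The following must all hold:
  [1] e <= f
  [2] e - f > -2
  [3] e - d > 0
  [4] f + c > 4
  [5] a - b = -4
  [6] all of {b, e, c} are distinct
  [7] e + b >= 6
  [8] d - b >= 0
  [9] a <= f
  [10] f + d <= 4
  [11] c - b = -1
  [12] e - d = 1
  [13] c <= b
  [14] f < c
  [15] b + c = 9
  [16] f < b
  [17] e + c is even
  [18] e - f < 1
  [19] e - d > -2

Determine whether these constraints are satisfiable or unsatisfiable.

Unsatisfiable

Constraints 1, 3, 8, 13, and 14 give b ≤ d, d < e, e ≤ f, f < c, c ≤ b. Chaining: b ≤ d < e ≤ f < c ≤ b, which forces b < b — impossible.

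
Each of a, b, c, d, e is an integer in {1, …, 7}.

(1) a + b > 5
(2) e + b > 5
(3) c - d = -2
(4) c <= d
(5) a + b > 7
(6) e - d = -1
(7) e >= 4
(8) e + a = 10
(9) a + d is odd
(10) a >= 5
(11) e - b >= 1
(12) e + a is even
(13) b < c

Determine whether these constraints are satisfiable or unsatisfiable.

Setting (a, b, c, d, e) = (5, 3, 4, 6, 5) satisfies everything: constraint 1: a + b = 8; constraint 2: e + b = 8, and the others follow.

Satisfiable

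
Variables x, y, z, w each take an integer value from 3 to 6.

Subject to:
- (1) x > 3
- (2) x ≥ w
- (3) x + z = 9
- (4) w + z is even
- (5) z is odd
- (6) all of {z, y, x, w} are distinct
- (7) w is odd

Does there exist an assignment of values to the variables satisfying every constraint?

Take x = 6, y = 4, z = 3, w = 5. Then constraint 3: x + z = 9; constraint 6: values 3, 4, 6, 5 are distinct, and every other listed constraint is also met.

Satisfiable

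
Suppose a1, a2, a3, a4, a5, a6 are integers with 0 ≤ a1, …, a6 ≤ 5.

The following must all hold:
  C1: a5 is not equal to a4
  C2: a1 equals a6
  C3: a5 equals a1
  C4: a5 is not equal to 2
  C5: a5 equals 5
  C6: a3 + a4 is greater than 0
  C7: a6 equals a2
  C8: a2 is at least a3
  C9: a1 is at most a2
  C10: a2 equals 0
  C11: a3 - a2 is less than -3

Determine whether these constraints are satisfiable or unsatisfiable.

Unsatisfiable

Constraint 5 fixes a5 = 5 and constraint 10 fixes a2 = 0. Constraints 2, 3, and 7 give a5 = a1 = a6 = a2, so a5 = a2. But 5 ≠ 0 — contradiction.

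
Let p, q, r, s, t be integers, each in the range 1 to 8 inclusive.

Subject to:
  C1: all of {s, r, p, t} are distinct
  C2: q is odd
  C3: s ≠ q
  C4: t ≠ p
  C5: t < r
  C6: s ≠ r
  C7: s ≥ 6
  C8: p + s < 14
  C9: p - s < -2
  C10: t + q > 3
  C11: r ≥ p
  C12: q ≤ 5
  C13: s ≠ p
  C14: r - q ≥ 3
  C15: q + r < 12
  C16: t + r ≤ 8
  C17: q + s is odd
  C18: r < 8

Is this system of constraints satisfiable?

Take p = 3, q = 3, r = 7, s = 8, t = 1. Then constraint 8: p + s = 11; constraint 9: p - s = -5; constraint 10: t + q = 4, and every other listed constraint is also met.

Satisfiable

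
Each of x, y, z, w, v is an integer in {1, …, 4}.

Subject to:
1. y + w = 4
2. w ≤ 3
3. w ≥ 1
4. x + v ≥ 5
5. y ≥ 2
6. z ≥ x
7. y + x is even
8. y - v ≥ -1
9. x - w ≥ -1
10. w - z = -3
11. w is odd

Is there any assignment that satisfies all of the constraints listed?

Satisfiable

Try x = 3, y = 3, z = 4, w = 1, v = 3.
Check constraint 1: y + w = 4; constraint 4: x + v = 6; constraint 8: y - v = 0. The remaining constraints are straightforward to verify.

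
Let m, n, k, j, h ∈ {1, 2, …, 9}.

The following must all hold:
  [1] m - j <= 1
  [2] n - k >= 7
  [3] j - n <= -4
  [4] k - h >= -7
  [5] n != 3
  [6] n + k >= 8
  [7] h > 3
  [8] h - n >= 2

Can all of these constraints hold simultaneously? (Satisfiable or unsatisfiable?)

Unsatisfiable

Constraints 2, 4, and 8 give k − h ≥ -7, h − n ≥ 2, n − k ≥ 7.
Adding all 3 inequalities: the left sides telescope to 0, and the right sides sum to (-7) + 2 + 7 = 2. So 0 ≥ 2, which is false.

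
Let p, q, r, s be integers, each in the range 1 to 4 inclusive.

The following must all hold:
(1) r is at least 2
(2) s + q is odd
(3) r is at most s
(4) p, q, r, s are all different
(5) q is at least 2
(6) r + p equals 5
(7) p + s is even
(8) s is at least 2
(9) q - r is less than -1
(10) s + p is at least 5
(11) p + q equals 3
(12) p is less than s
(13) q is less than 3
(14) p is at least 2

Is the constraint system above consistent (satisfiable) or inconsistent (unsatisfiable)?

Unsatisfiable

Constraints 1, 5, 8, and 14 confine each of p, q, r, s to the 3 values {2, …, 4} (the domain already gives each ≤ 4).
Constraint 4 requires all 4 of them to be distinct, but only 3 values are available — impossible by the pigeonhole principle.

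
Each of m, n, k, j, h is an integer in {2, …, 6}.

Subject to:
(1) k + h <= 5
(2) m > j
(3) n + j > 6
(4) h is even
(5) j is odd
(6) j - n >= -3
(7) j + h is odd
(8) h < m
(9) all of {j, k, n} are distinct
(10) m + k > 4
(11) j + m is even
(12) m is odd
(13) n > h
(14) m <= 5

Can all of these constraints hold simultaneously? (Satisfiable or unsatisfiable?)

Satisfiable

Try m = 5, n = 6, k = 2, j = 3, h = 2.
Check constraint 1: k + h = 4; constraint 3: n + j = 9. The remaining constraints are straightforward to verify.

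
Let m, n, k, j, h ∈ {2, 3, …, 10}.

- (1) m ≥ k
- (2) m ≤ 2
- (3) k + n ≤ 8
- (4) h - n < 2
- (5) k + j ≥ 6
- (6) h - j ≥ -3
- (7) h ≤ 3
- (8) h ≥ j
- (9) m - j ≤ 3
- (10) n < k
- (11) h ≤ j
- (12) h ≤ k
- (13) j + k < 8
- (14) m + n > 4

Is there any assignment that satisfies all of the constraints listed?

Unsatisfiable

From constraints 1 and 2: k ≤ m ≤ 2. From constraints 7 and 8: j ≤ h ≤ 3. Hence k + j ≤ 5. But constraint 5 requires k + j ≥ 6, and 6 > 5. Contradiction.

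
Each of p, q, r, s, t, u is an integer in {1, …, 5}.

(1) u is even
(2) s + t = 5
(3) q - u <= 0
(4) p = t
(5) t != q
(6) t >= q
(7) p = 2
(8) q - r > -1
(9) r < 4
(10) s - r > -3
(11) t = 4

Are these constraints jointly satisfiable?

Constraint 7 fixes p = 2 and constraint 11 fixes t = 4, but constraint 4 requires p = t. Since 2 ≠ 4, contradiction.

Unsatisfiable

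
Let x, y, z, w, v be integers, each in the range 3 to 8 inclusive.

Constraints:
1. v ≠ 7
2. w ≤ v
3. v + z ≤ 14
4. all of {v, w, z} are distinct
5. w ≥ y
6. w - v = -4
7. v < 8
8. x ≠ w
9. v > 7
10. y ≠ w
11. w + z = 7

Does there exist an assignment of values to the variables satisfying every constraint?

From constraint 9: v ≥ 8. From constraint 7: v ≤ 7. But 7 < 8, so no value of v works.

Unsatisfiable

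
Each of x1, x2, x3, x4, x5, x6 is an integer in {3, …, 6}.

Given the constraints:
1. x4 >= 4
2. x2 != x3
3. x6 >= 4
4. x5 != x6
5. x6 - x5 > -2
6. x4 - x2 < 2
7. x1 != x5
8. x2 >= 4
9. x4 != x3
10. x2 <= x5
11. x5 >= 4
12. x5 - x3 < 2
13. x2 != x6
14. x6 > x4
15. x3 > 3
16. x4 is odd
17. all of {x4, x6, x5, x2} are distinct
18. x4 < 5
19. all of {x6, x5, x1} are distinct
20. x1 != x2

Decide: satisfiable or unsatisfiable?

Unsatisfiable

Constraints 1, 3, 8, and 11 confine each of x4, x6, x5, x2 to the 3 values {4, …, 6} (the domain already gives each ≤ 6).
Constraint 17 requires all 4 of them to be distinct, but only 3 values are available — impossible by the pigeonhole principle.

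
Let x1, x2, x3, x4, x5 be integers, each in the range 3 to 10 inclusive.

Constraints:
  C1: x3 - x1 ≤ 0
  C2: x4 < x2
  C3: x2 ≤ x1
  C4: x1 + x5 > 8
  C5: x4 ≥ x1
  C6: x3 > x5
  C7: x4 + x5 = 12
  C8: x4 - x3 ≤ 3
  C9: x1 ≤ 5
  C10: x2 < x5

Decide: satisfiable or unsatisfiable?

Unsatisfiable

Constraints 1, 2, 5, 6, and 10 give x2 < x5, x5 < x3, x3 ≤ x1, x1 ≤ x4, x4 < x2. Chaining: x2 < x5 < x3 ≤ x1 ≤ x4 < x2, which forces x2 < x2 — impossible.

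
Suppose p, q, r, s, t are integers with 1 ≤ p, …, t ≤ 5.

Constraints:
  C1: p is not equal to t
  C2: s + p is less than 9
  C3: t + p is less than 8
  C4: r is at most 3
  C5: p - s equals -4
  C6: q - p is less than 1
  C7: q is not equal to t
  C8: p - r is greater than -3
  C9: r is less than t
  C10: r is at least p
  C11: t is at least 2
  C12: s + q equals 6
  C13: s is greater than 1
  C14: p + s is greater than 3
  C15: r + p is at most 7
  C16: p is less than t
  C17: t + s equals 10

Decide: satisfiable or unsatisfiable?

Satisfiable

Try p = 1, q = 1, r = 3, s = 5, t = 5.
Check constraint 2: s + p = 6; constraint 3: t + p = 6. The remaining constraints are straightforward to verify.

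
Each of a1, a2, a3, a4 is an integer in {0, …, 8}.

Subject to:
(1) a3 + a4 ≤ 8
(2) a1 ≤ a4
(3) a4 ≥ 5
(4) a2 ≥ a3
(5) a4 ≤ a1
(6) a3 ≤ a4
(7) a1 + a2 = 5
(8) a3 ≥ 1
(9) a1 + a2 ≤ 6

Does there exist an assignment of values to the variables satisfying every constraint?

From constraints 3 and 5: a1 ≥ a4 ≥ 5. From constraints 4 and 8: a2 ≥ a3 ≥ 1. Hence a1 + a2 ≥ 6. But constraint 7 requires a1 + a2 = 5, and 5 < 6. Contradiction.

Unsatisfiable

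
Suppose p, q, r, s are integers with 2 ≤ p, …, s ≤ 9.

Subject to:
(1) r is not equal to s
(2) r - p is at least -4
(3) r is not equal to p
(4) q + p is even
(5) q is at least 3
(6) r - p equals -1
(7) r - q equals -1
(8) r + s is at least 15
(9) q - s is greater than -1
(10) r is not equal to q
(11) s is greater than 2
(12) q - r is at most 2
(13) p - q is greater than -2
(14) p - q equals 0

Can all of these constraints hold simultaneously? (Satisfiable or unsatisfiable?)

Try p = 9, q = 9, r = 8, s = 9.
Check constraint 2: r - p = -1; constraint 6: r - p = -1. The remaining constraints are straightforward to verify.

Satisfiable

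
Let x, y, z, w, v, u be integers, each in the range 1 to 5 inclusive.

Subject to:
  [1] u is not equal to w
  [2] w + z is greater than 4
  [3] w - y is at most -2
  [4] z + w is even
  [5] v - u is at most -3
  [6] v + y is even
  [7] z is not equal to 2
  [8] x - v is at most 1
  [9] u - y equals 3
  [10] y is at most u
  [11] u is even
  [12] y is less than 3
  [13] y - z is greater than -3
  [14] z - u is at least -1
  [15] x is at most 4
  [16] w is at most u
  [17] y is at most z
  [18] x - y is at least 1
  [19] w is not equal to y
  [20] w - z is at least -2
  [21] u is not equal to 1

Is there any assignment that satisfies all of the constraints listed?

Unsatisfiable

Constraints 3, 5, 8, 14, 18, and 20 give w − z ≥ -2, z − u ≥ -1, u − v ≥ 3, v − x ≥ -1, x − y ≥ 1, y − w ≥ 2.
Adding all 6 inequalities: the left sides telescope to 0, and the right sides sum to (-2) + (-1) + 3 + (-1) + 1 + 2 = 2. So 0 ≥ 2, which is false.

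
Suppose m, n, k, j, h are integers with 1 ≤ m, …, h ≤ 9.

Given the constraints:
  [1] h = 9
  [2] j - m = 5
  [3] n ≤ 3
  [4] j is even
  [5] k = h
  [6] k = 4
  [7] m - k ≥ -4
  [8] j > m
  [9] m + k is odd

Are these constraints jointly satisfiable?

Constraint 6 fixes k = 4 and constraint 1 fixes h = 9, but constraint 5 requires k = h. Since 4 ≠ 9, contradiction.

Unsatisfiable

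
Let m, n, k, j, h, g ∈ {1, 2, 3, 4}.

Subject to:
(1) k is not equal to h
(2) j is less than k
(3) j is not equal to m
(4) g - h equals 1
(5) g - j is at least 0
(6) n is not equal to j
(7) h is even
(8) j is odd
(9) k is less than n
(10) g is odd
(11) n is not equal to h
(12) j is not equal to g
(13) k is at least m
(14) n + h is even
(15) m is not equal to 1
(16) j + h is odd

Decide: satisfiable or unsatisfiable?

Satisfiable

Try m = 3, n = 4, k = 3, j = 1, h = 2, g = 3.
Check constraint 4: g - h = 1; constraint 5: g - j = 2. The remaining constraints are straightforward to verify.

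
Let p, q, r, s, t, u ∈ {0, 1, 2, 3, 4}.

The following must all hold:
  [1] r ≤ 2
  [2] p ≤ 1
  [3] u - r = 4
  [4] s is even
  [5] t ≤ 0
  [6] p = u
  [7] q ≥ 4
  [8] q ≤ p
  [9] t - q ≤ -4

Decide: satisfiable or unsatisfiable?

From constraint 7: q ≥ 4. From constraints 2 and 8: q ≤ p and p ≤ 1, so q ≤ 1. But 1 < 4, so no value of q works.

Unsatisfiable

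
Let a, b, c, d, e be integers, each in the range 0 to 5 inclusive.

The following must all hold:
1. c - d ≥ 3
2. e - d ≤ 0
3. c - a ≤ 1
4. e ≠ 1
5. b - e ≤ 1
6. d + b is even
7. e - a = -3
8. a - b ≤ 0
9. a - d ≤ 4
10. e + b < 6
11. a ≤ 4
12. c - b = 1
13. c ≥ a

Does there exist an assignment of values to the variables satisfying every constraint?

Constraints 1, 2, 3, 5, and 8 give b − a ≥ 0, a − c ≥ -1, c − d ≥ 3, d − e ≥ 0, e − b ≥ -1.
Adding all 5 inequalities: the left sides telescope to 0, and the right sides sum to 0 + (-1) + 3 + 0 + (-1) = 1. So 0 ≥ 1, which is false.

Unsatisfiable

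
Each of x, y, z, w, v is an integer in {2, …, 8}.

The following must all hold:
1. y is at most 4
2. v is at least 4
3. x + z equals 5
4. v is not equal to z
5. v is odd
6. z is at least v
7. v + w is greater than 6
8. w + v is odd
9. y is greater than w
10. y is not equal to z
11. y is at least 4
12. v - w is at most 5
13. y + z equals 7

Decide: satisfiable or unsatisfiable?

Unsatisfiable

From constraint 11: y ≥ 4. From constraints 2 and 6: z ≥ v ≥ 4. Hence y + z ≥ 8. But constraint 13 requires y + z = 7, and 7 < 8. Contradiction.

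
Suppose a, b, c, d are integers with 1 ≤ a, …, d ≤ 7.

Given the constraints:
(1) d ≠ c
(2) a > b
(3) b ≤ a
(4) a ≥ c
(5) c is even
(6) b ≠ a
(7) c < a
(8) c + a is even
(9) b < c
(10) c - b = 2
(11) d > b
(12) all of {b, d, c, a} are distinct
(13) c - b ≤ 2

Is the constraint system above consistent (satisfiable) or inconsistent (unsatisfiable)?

Try a = 6, b = 2, c = 4, d = 3.
Check constraint 10: c - b = 2; constraint 13: c - b = 2. The remaining constraints are straightforward to verify.

Satisfiable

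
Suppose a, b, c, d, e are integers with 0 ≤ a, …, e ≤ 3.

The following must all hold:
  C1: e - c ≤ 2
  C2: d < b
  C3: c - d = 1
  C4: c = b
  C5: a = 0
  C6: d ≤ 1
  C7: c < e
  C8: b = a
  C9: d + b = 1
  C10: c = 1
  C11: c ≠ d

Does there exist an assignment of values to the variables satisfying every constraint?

Constraint 10 fixes c = 1 and constraint 5 fixes a = 0. Constraints 4 and 8 give c = b = a, so c = a. But 1 ≠ 0 — contradiction.

Unsatisfiable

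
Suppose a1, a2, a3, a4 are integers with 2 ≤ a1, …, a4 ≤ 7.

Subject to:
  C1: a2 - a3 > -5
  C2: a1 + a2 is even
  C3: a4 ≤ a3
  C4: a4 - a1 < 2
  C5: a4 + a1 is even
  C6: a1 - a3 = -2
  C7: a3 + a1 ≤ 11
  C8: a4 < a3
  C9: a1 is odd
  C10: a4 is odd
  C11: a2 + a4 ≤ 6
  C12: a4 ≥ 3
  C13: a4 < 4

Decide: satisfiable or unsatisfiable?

Satisfiable

One satisfying assignment is a1 = 3, a2 = 3, a3 = 5, a4 = 3.
For the less obvious constraints — constraint 1: a2 - a3 = -2; constraint 4: a4 - a1 = 0; constraint 6: a1 - a3 = -2 — and the others hold by inspection.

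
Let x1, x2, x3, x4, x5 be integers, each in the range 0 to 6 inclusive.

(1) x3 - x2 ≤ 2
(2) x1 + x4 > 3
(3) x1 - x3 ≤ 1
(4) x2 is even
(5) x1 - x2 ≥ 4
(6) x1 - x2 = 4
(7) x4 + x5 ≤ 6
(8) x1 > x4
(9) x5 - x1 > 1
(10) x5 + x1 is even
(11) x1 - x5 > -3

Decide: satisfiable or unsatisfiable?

Unsatisfiable

Constraints 1, 3, and 5 give x2 − x3 ≥ -2, x3 − x1 ≥ -1, x1 − x2 ≥ 4.
Adding all 3 inequalities: the left sides telescope to 0, and the right sides sum to (-2) + (-1) + 4 = 1. So 0 ≥ 1, which is false.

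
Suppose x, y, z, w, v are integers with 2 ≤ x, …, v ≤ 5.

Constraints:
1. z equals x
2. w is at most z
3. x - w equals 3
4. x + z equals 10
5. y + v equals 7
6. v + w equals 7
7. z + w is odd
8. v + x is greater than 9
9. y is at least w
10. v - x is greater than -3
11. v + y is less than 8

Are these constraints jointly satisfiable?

Setting (x, y, z, w, v) = (5, 2, 5, 2, 5) satisfies everything: constraint 3: x - w = 3; constraint 4: x + z = 10; constraint 5: y + v = 7, and the others follow.

Satisfiable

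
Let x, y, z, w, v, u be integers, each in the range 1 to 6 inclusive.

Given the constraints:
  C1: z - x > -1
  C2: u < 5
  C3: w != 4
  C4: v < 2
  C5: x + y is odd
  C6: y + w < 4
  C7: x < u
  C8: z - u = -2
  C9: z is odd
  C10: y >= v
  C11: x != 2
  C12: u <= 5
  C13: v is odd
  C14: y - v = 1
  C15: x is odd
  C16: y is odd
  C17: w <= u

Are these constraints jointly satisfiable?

Constraint 15 makes x odd and constraint 16 makes y odd, so x + y must be even. Constraint 5 says x + y is odd — contradiction.

Unsatisfiable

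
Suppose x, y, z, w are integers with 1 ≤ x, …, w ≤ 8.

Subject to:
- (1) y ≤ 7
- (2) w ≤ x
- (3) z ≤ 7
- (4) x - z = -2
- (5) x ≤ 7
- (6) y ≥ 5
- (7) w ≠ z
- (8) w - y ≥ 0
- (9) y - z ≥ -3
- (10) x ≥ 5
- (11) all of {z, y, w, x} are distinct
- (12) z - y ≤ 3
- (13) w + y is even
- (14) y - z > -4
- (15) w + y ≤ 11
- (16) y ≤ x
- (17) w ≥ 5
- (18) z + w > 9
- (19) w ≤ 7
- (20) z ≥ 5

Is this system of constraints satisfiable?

Constraints 1, 3, 5, 6, 10, 17, 19, and 20 confine each of z, y, w, x to the 3 values {5, …, 7}.
Constraint 11 requires all 4 of them to be distinct, but only 3 values are available — impossible by the pigeonhole principle.

Unsatisfiable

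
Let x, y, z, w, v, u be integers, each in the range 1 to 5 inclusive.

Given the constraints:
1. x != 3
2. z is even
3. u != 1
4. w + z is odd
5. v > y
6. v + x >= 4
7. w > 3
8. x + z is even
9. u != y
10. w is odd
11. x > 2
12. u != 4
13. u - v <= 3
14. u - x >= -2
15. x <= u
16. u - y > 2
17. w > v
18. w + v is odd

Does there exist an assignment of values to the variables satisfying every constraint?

Take x = 4, y = 1, z = 4, w = 5, v = 2, u = 5. Then constraint 6: v + x = 6; constraint 13: u - v = 3, and every other listed constraint is also met.

Satisfiable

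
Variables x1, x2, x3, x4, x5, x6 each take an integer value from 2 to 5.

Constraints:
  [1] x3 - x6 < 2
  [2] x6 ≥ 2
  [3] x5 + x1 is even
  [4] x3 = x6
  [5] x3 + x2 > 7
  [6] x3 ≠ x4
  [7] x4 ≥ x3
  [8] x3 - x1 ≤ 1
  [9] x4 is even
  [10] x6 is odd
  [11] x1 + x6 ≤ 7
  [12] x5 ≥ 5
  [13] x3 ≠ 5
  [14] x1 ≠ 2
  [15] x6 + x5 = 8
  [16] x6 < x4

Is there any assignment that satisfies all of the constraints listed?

The assignment x1 = 3, x2 = 5, x3 = 3, x4 = 4, x5 = 5, x6 = 3 works:
  constraint 1 holds since x3 - x6 = 0.
  constraint 5 holds since x3 + x2 = 8.
The rest check out directly.

Satisfiable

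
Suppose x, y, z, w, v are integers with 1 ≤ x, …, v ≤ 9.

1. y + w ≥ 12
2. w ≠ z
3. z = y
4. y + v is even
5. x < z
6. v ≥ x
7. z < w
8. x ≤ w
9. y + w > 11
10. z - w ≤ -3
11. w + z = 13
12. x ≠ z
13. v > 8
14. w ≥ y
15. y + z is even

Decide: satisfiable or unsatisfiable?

Satisfiable

The assignment x = 4, y = 5, z = 5, w = 8, v = 9 works:
  constraint 1 holds since y + w = 13.
  constraint 9 holds since y + w = 13.
  constraint 10 holds since z - w = -3.
The rest check out directly.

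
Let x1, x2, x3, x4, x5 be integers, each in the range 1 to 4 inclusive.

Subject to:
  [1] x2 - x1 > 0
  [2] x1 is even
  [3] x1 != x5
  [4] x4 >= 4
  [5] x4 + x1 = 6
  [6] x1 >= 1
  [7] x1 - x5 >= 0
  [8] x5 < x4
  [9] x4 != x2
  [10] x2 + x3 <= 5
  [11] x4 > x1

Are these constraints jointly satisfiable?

Setting (x1, x2, x3, x4, x5) = (2, 3, 1, 4, 1) satisfies everything: constraint 1: x2 - x1 = 1; constraint 5: x4 + x1 = 6; constraint 7: x1 - x5 = 1, and the others follow.

Satisfiable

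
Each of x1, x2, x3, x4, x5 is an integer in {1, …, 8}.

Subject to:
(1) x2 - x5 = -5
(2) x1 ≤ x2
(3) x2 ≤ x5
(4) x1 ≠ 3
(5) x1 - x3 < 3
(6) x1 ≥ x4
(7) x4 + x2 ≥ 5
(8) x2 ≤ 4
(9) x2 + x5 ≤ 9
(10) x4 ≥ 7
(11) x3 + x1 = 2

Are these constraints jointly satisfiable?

Unsatisfiable

From constraints 6 and 10: x1 ≥ x4 and x4 ≥ 7, so x1 ≥ 7. From constraints 2 and 8: x1 ≤ x2 and x2 ≤ 4, so x1 ≤ 4. But 4 < 7, so no value of x1 works.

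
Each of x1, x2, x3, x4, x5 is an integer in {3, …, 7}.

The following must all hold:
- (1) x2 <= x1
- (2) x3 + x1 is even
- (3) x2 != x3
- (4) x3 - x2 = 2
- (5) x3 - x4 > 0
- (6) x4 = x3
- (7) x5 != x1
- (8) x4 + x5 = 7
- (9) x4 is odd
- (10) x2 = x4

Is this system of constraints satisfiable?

From constraints 6 and 10, x2 = x4 = x3, so x2 = x3. But constraint 3 says x2 ≠ x3. Contradiction.

Unsatisfiable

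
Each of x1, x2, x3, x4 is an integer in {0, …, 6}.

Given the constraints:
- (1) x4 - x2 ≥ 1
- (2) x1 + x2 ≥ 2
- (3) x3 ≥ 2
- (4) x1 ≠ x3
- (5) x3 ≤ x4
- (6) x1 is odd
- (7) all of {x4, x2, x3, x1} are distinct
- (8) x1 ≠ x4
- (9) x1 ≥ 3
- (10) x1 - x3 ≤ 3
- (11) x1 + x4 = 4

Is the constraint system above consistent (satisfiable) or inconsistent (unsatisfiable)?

From constraint 9: x1 ≥ 3. From constraints 3 and 5: x4 ≥ x3 ≥ 2. Hence x1 + x4 ≥ 5. But constraint 11 requires x1 + x4 = 4, and 4 < 5. Contradiction.

Unsatisfiable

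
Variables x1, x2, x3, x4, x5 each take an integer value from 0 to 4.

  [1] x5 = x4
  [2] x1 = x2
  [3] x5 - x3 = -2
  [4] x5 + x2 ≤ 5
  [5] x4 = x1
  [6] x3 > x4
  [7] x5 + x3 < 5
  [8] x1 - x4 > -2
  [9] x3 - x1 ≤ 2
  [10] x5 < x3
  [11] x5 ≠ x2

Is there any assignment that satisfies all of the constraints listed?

From constraints 1, 2, and 5, x5 = x4 = x1 = x2, so x5 = x2. But constraint 11 says x5 ≠ x2. Contradiction.

Unsatisfiable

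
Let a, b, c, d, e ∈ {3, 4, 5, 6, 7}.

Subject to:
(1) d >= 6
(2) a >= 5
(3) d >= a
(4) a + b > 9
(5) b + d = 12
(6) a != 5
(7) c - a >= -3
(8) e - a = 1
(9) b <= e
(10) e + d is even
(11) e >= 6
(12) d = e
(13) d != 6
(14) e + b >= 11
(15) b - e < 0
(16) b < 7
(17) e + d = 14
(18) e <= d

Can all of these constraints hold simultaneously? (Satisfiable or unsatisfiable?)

Try a = 6, b = 5, c = 6, d = 7, e = 7.
Check constraint 4: a + b = 11; constraint 5: b + d = 12. The remaining constraints are straightforward to verify.

Satisfiable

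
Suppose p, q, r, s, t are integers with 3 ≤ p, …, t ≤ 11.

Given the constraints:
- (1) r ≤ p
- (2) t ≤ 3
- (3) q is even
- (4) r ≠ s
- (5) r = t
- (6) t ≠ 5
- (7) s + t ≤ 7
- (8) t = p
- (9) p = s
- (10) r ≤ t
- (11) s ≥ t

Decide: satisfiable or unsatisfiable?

Unsatisfiable

From constraints 5, 8, and 9, r = t = p = s, so r = s. But constraint 4 says r ≠ s. Contradiction.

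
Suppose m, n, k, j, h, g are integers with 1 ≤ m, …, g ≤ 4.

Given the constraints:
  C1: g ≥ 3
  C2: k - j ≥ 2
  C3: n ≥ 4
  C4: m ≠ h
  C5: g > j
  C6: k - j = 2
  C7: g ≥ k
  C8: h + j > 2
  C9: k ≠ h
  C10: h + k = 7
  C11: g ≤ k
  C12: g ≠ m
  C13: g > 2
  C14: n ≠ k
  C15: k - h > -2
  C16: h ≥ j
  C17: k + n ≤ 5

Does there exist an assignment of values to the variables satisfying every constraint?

Unsatisfiable

From constraints 1 and 11: k ≥ g ≥ 3. From constraint 3: n ≥ 4. Hence k + n ≥ 7. But constraint 17 requires k + n ≤ 5, and 5 < 7. Contradiction.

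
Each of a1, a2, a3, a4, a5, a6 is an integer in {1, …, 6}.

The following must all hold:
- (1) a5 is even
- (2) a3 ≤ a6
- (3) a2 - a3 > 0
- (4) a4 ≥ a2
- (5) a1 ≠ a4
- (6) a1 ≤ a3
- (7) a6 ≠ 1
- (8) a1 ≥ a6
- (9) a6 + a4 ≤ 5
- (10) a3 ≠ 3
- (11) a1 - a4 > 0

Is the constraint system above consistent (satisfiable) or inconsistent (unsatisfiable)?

Constraints 3, 4, 6, and 11 give a1 ≤ a3, a3 < a2, a2 ≤ a4, a4 < a1. Chaining: a1 ≤ a3 < a2 ≤ a4 < a1, which forces a1 < a1 — impossible.

Unsatisfiable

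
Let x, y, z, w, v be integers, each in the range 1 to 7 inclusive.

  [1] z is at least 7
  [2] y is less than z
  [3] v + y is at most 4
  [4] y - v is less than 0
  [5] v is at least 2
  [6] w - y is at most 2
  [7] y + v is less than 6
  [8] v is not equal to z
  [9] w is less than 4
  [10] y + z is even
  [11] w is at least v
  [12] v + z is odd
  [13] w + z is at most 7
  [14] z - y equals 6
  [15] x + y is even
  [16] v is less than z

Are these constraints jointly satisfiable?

Unsatisfiable

From constraints 5 and 11: w ≥ v ≥ 2. From constraint 1: z ≥ 7. Hence w + z ≥ 9. But constraint 13 requires w + z ≤ 7, and 7 < 9. Contradiction.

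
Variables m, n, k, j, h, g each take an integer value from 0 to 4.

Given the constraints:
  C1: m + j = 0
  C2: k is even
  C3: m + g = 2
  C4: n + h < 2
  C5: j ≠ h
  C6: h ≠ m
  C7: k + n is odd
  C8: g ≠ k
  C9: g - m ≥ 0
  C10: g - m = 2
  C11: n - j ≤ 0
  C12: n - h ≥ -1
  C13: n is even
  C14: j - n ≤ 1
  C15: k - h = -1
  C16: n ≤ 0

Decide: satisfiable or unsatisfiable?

Constraint 2 makes k even and constraint 13 makes n even, so k + n must be even. Constraint 7 says k + n is odd — contradiction.

Unsatisfiable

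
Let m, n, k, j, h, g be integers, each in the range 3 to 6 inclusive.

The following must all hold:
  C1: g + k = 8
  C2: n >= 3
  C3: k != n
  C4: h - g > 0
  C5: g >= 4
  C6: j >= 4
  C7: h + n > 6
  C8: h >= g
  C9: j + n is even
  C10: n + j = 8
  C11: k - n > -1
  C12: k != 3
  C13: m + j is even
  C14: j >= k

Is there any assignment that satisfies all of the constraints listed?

The assignment m = 3, n = 3, k = 4, j = 5, h = 6, g = 4 works:
  constraint 1 holds since g + k = 8.
  constraint 4 holds since h - g = 2.
The rest check out directly.

Satisfiable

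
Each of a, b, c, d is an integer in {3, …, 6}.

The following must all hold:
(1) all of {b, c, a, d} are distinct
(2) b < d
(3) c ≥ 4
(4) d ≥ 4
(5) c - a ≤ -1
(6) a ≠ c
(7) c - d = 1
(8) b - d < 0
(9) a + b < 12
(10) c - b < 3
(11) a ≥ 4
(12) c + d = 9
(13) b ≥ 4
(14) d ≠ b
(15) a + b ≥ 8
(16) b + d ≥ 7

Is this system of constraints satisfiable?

Constraints 3, 4, 11, and 13 confine each of b, c, a, d to the 3 values {4, …, 6} (the domain already gives each ≤ 6).
Constraint 1 requires all 4 of them to be distinct, but only 3 values are available — impossible by the pigeonhole principle.

Unsatisfiable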